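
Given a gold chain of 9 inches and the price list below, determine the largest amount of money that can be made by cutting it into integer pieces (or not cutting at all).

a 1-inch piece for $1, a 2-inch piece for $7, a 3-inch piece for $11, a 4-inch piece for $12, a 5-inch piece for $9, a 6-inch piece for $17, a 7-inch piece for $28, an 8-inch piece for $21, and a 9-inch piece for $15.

Let r[k] be the best obtainable value from length k. For each k, try every first piece i and keep the best of price[i] + r[k−i].
r[1] = 1
r[2] = max(1+1, 7+0) = 7
r[3] = max(1+7, 7+1, 11+0) = 11
r[4] = max(1+11, 7+7, 11+1, 12+0) = 14
r[5] = max(1+14, 7+11, 11+7, 12+1, 9+0) = 18
r[6] = max(1+18, 7+14, 11+11, 12+7, 9+1, 17+0) = 22
r[7] = max(1+22, 7+18, 11+14, …, 17+1, 28+0) = 28
r[8] = max(1+28, 7+22, 11+18, …, 28+1, 21+0) = 29
r[9] = max(1+29, 7+28, 11+22, …, 21+1, 15+0) = 35
One optimal cutting: 7 + 2 → $28 + $7 = $35.

35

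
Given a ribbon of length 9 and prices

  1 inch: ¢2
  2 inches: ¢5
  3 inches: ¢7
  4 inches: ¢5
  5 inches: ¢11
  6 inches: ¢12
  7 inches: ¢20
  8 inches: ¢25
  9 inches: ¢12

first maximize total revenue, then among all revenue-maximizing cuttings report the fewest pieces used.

Build r[k] bottom-up: r[k] = max over allowed piece i of (p[i] + r[k−i]).
r[1] = 2
r[2] = max(2+2, 5+0) = 5
r[3] = max(2+5, 5+2, 7+0) = 7
r[4] = max(2+7, 5+5, 7+2, 5+0) = 10
r[5] = max(2+10, 5+7, 7+5, 5+2, 11+0) = 12
r[6] = max(2+12, 5+10, 7+7, 5+5, 11+2, 12+0) = 15
r[7] = max(2+15, 5+12, 7+10, …, 12+2, 20+0) = 20
r[8] = max(2+20, 5+15, 7+12, …, 20+2, 25+0) = 25
r[9] = max(2+25, 5+20, 7+15, …, 25+2, 12+0) = 27
Maximum revenue is ¢27.
Now minimize piece count subject to staying optimal: for each k, pieces[k] = 1 + min over i with p[i]+r[k−i]=r[k] of pieces[k−i].
pieces[6] = 3
pieces[7] = 1
pieces[8] = 1
pieces[9] = 2

2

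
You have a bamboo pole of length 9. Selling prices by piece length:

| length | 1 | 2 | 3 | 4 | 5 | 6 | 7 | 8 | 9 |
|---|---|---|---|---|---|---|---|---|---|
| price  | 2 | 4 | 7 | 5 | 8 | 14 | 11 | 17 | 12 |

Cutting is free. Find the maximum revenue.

Consider every possible first cut. v[k] is the best of p[i]+v[k−i] over all sellable i≤k.
v[1] = 2
v[2] = 4  (first piece 1, then v[1]=2)
v[3] = 7
v[4] = 9  (first piece 1, then v[3]=7)
v[5] = 11  (first piece 1, then v[4]=9)
v[6] = 14  (first piece 3, then v[3]=7)
v[7] = 16  (first piece 1, then v[6]=14)
v[8] = 18  (first piece 1, then v[7]=16)
v[9] = 21  (first piece 3, then v[6]=14)
One optimal cutting: 3 + 3 + 3 → $7 + $7 + $7 = $21.

21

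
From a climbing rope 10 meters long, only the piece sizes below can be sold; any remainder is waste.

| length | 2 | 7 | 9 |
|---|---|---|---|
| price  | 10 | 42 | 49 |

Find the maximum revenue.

Consider every possible first cut. r[k] is the best of p[i]+r[k−i] over all sellable i≤k.
r[1] = 0
r[2] = 10
r[3] = 10
r[4] = 20  (first piece 2, then r[2]=10)
r[5] = 20
r[6] = 30  (first piece 2, then r[4]=20)
r[7] = 42
r[8] = 42
r[9] = 52  (first piece 2, then r[7]=42)
r[10] = 52
One optimal cutting: pieces 7 + 2 with 1 meter of scrap → €52.

52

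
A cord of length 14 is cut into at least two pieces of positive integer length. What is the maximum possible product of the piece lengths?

162

Let g[k] be the best product for length k (with at least one cut). For each first piece i, the rest contributes max(k−i, g[k−i]).
g[2] = 1*max(1,0) = 1*1 = 1
g[3] = 1*max(2,1) = 1*2 = 2
g[4] = 2*max(2,1) = 2*2 = 4
g[5] = 2*max(3,2) = 2*3 = 6
g[6] = 3*max(3,2) = 3*3 = 9
g[7] = 2*max(5,6) = 2*6 = 12
g[8] = 2*max(6,9) = 2*9 = 18
g[9] = 3*max(6,9) = 3*9 = 27
g[10] = 2*max(8,18) = 2*18 = 36
g[11] = 2*max(9,27) = 2*27 = 54
g[12] = 3*max(9,27) = 3*27 = 81
g[13] = 2*max(11,54) = 2*54 = 108
g[14] = 2*max(12,81) = 2*81 = 162
One optimal split: 3 + 3 + 3 + 3 + 2; product 3*3*3*3*2 = 162.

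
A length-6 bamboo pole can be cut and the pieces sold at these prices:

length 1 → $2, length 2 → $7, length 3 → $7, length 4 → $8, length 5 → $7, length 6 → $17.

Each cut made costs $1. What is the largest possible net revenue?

Consider every possible first cut. net[k] is the best of p[i]+net[k−i] over all sellable i≤k, charging 1 whenever i<k.
net[1] = 2
net[2] = max(2+2-1, 7+0) = 7
net[3] = max(2+7-1, 7+2-1, 7+0) = 8
net[4] = max(2+8-1, 7+7-1, 7+2-1, 8+0) = 13
net[5] = max(2+13-1, 7+8-1, 7+7-1, 8+2-1, 7+0) = 14
net[6] = max(2+14-1, 7+13-1, 7+8-1, 8+7-1, 7+2-1, 17+0) = 19
One optimal plan: pieces 2 + 2 + 2 (2 cuts) → $21 − $2 = $19.

19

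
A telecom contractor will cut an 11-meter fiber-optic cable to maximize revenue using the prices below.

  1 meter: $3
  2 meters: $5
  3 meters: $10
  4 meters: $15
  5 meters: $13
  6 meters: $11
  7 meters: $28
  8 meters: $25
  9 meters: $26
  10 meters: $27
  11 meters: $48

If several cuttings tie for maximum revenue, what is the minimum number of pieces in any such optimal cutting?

Build r[k] bottom-up: r[k] = max over allowed piece i of (p[i] + r[k−i]).
r[1] = 3
r[2] = max(3+3, 5+0) = 6
r[3] = max(3+6, 5+3, 10+0) = 10
r[4] = max(3+10, 5+6, 10+3, 15+0) = 15
r[5] = max(3+15, 5+10, 10+6, 15+3, 13+0) = 18
r[6] = max(3+18, 5+15, 10+10, 15+6, 13+3, 11+0) = 21
r[7] = max(3+21, 5+18, 10+15, …, 11+3, 28+0) = 28
r[8] = max(3+28, 5+21, 10+18, …, 28+3, 25+0) = 31
r[9] = max(3+31, 5+28, 10+21, …, 25+3, 26+0) = 34
r[10] = max(3+34, 5+31, 10+28, …, 26+3, 27+0) = 38
r[11] = max(3+38, 5+34, 10+31, …, 27+3, 48+0) = 48
Maximum revenue is $48.
Now minimize piece count subject to staying optimal: for each k, pieces[k] = 1 + min over i with p[i]+r[k−i]=r[k] of pieces[k−i].
pieces[8] = 2
pieces[9] = 3
pieces[10] = 2
pieces[11] = 1

1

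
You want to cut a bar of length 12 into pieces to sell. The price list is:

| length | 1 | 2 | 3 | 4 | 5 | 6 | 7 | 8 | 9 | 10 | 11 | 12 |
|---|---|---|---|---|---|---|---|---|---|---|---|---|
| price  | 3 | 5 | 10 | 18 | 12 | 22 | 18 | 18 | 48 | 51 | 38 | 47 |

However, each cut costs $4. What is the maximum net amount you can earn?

54

Let v[k] be the best obtainable value from length k. For each k, try every first piece i and keep the best of price[i] + v[k−i] minus the 4 cut fee when i<k.
v[1] = 3
v[2] = max(3+3-4, 5+0) = 5
v[3] = max(3+5-4, 5+3-4, 10+0) = 10
v[4] = max(3+10-4, 5+5-4, 10+3-4, 18+0) = 18
v[5] = max(3+18-4, 5+10-4, 10+5-4, 18+3-4, 12+0) = 17
v[6] = max(3+17-4, 5+18-4, 10+10-4, 18+5-4, 12+3-4, 22+0) = 22
v[7] = max(3+22-4, 5+17-4, 10+18-4, …, 22+3-4, 18+0) = 24
v[8] = max(3+24-4, 5+22-4, 10+17-4, …, 18+3-4, 18+0) = 32
v[9] = max(3+32-4, 5+24-4, 10+22-4, …, 18+3-4, 48+0) = 48
v[10] = max(3+48-4, 5+32-4, 10+24-4, …, 48+3-4, 51+0) = 51
v[11] = max(3+51-4, 5+48-4, 10+32-4, …, 51+3-4, 38+0) = 50
v[12] = max(3+50-4, 5+51-4, 10+48-4, …, 38+3-4, 47+0) = 54
One optimal plan: pieces 9 + 3 (1 cut) → $58 − $4 = $54.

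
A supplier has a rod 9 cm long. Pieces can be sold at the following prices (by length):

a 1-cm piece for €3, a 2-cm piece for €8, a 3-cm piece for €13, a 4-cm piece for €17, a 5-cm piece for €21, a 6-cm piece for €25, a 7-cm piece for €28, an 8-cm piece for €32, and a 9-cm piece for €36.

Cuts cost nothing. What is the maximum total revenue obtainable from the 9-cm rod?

39

Build r[k] bottom-up: r[k] = max over allowed piece i of (p[i] + r[k−i]).
r[1] = 3
r[2] = max(3+3, 8+0) = 8
r[3] = max(3+8, 8+3, 13+0) = 13
r[4] = max(3+13, 8+8, 13+3, 17+0) = 17
r[5] = max(3+17, 8+13, 13+8, 17+3, 21+0) = 21
r[6] = max(3+21, 8+17, 13+13, 17+8, 21+3, 25+0) = 26
r[7] = max(3+26, 8+21, 13+17, …, 25+3, 28+0) = 30
r[8] = max(3+30, 8+26, 13+21, …, 28+3, 32+0) = 34
r[9] = max(3+34, 8+30, 13+26, …, 32+3, 36+0) = 39
One optimal cutting: 3 + 3 + 3 → €13 + €13 + €13 = €39.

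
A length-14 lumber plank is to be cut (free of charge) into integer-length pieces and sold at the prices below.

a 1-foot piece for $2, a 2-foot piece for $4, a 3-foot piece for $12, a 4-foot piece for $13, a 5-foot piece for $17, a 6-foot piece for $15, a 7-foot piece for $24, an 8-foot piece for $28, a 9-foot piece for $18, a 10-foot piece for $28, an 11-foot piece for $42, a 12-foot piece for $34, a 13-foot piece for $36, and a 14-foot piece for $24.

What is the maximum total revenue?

Consider every possible first cut. r[k] is the best of p[i]+r[k−i] over all sellable i≤k.
r[1] = 2
r[2] = max(2+2, 4+0) = 4
r[3] = max(2+4, 4+2, 12+0) = 12
r[4] = max(2+12, 4+4, 12+2, 13+0) = 14
r[5] = max(2+14, 4+12, 12+4, 13+2, 17+0) = 17
r[6] = max(2+17, 4+14, 12+12, 13+4, 17+2, 15+0) = 24
r[7] = max(2+24, 4+17, 12+14, …, 15+2, 24+0) = 26
r[8] = max(2+26, 4+24, 12+17, …, 24+2, 28+0) = 29
r[9] = max(2+29, 4+26, 12+24, …, 28+2, 18+0) = 36
r[10] = max(2+36, 4+29, 12+26, …, 18+2, 28+0) = 38
r[11] = max(2+38, 4+36, 12+29, …, 28+2, 42+0) = 42
r[12] = max(2+42, 4+38, 12+36, …, 42+2, 34+0) = 48
r[13] = max(2+48, 4+42, 12+38, …, 34+2, 36+0) = 50
r[14] = max(2+50, 4+48, 12+42, …, 36+2, 24+0) = 54
One optimal cutting: 11 + 3 → $42 + $12 = $54.

54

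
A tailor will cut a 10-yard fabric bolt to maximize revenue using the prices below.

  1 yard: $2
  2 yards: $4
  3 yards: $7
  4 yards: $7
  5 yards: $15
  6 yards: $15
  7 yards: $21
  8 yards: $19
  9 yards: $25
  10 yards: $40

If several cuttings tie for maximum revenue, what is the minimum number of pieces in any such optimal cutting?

1

Consider every possible first cut. r[k] is the best of p[i]+r[k−i] over all sellable i≤k.
r[1] = 2
r[2] = 4  (first piece 1, then r[1]=2)
r[3] = 7
r[4] = 9  (first piece 1, then r[3]=7)
r[5] = 15
r[6] = 17  (first piece 1, then r[5]=15)
r[7] = 21
r[8] = 23  (first piece 1, then r[7]=21)
r[9] = 25  (first piece 1, then r[8]=23)
r[10] = 40
Maximum revenue is $40.
Now minimize piece count subject to staying optimal: for each k, pieces[k] = 1 + min over i with p[i]+r[k−i]=r[k] of pieces[k−i].
pieces[7] = 1
pieces[8] = 2
pieces[9] = 1
pieces[10] = 1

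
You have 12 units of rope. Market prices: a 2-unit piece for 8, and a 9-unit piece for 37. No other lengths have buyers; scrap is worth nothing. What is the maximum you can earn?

48

Build r[k] bottom-up: r[k] = max over allowed piece i of (p[i] + r[k−i]).
r[1] = 0
r[2] = 8
r[3] = 8
r[4] = 16  (first piece 2, then r[2]=8)
r[5] = 16
r[6] = 24  (first piece 2, then r[4]=16)
r[7] = 24
r[8] = 32  (first piece 2, then r[6]=24)
r[9] = max(8+24, 37+0) = 37
r[10] = max(8+32, 37+0) = 40
r[11] = max(8+37, 37+8) = 45
r[12] = max(8+40, 37+8) = 48
One optimal cutting: 2 + 2 + 2 + 2 + 2 + 2 → 48.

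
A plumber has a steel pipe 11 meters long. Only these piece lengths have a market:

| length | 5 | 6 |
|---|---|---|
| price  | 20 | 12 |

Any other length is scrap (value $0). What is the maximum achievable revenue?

40

Consider every possible first cut. r[k] is the best of p[i]+r[k−i] over all sellable i≤k.
r[1] = 0
r[2] = 0
r[3] = 0
r[4] = 0
r[5] = 20
r[6] = 20
r[7] = 20
r[8] = 20
r[9] = 20
r[10] = 40  (first piece 5, then r[5]=20)
r[11] = 40
One optimal cutting: pieces 5 + 5 with 1 meter of scrap → $40.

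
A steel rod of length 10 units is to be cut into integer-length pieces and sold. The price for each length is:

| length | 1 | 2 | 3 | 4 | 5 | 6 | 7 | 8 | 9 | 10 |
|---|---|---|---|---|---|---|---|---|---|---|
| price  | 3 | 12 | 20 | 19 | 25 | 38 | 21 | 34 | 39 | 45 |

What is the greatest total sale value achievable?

64

Consider every possible first cut. r[k] is the best of p[i]+r[k−i] over all sellable i≤k.
r[1] = 3
r[2] = 12
r[3] = 20
r[4] = 24  (first piece 2, then r[2]=12)
r[5] = 32  (first piece 2, then r[3]=20)
r[6] = 40  (first piece 3, then r[3]=20)
r[7] = 44  (first piece 2, then r[5]=32)
r[8] = 52  (first piece 2, then r[6]=40)
r[9] = 60  (first piece 3, then r[6]=40)
r[10] = 64  (first piece 2, then r[8]=52)
One optimal cutting: 3 + 3 + 2 + 2 → $20 + $20 + $12 + $12 = $64.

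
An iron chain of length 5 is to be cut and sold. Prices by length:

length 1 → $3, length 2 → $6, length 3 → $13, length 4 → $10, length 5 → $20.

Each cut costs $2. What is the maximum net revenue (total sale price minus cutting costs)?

20

Consider every possible first cut. v[k] is the best of p[i]+v[k−i] over all sellable i≤k, charging 2 whenever i<k.
v[1] = 3
v[2] = 6
v[3] = 13
v[4] = 14  (first piece 1, then v[3]=13)
v[5] = 20
Best is to make no cuts and sell whole for $20.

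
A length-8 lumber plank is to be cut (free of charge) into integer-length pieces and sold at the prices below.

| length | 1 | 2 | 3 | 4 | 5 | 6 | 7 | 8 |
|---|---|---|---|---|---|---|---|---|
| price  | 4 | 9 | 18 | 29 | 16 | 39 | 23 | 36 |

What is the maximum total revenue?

Let v[k] be the best obtainable value from length k. For each k, try every first piece i and keep the best of price[i] + v[k−i].
v[1] = 4
v[2] = 9
v[3] = 18
v[4] = 29
v[5] = 33  (first piece 1, then v[4]=29)
v[6] = 39
v[7] = 47  (first piece 3, then v[4]=29)
v[8] = 58  (first piece 4, then v[4]=29)
One optimal cutting: 4 + 4 → $29 + $29 = $58.

58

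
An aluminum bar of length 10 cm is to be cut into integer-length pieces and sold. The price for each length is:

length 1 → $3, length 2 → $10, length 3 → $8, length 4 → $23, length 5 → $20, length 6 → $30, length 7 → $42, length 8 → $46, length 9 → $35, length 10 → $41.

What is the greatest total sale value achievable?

Let r[k] be the best obtainable value from length k. For each k, try every first piece i and keep the best of price[i] + r[k−i].
r[1] = 3
r[2] = max(3+3, 10+0) = 10
r[3] = max(3+10, 10+3, 8+0) = 13
r[4] = max(3+13, 10+10, 8+3, 23+0) = 23
r[5] = max(3+23, 10+13, 8+10, 23+3, 20+0) = 26
r[6] = max(3+26, 10+23, 8+13, 23+10, 20+3, 30+0) = 33
r[7] = max(3+33, 10+26, 8+23, …, 30+3, 42+0) = 42
r[8] = max(3+42, 10+33, 8+26, …, 42+3, 46+0) = 46
r[9] = max(3+46, 10+42, 8+33, …, 46+3, 35+0) = 52
r[10] = max(3+52, 10+46, 8+42, …, 35+3, 41+0) = 56
One optimal cutting: 4 + 4 + 2 → $23 + $23 + $10 = $56.

56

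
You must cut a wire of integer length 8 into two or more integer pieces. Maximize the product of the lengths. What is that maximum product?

Fill m[k] for k=2..8: at each k try every first piece i and multiply by the better of (k−i) uncut or m[k−i].
m[2] = 1·max(1,0) = 1·1 = 1
m[3] = 1·max(2,1) = 1·2 = 2
m[4] = 2·max(2,1) = 2·2 = 4
m[5] = 2·max(3,2) = 2·3 = 6
m[6] = 3·max(3,2) = 3·3 = 9
m[7] = 2·max(5,6) = 2·6 = 12
m[8] = 2·max(6,9) = 2·9 = 18
One optimal split: 3 + 3 + 2; product 3·3·2 = 18.

18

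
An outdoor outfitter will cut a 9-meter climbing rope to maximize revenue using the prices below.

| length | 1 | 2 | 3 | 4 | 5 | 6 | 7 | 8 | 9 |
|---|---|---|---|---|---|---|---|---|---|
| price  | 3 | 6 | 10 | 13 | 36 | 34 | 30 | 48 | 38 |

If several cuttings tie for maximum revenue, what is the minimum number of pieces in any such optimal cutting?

Let r[k] be the best obtainable value from length k. For each k, try every first piece i and keep the best of price[i] + r[k−i].
r[1] = 3
r[2] = max(3+3, 6+0) = 6
r[3] = max(3+6, 6+3, 10+0) = 10
r[4] = max(3+10, 6+6, 10+3, 13+0) = 13
r[5] = max(3+13, 6+10, 10+6, 13+3, 36+0) = 36
r[6] = max(3+36, 6+13, 10+10, 13+6, 36+3, 34+0) = 39
r[7] = max(3+39, 6+36, 10+13, …, 34+3, 30+0) = 42
r[8] = max(3+42, 6+39, 10+36, …, 30+3, 48+0) = 48
r[9] = max(3+48, 6+42, 10+39, …, 48+3, 38+0) = 51
Maximum revenue is €51.
Now minimize piece count subject to staying optimal: for each k, pieces[k] = 1 + min over i with p[i]+r[k−i]=r[k] of pieces[k−i].
pieces[6] = 2
pieces[7] = 2
pieces[8] = 1
pieces[9] = 2

2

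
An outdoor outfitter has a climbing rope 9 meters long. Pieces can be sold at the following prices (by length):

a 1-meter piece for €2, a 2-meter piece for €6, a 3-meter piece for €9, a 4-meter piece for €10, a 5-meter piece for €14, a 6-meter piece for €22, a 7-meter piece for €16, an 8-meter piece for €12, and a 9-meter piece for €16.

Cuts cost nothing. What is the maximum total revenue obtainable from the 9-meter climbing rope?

Let best[k] be the best obtainable value from length k. For each k, try every first piece i and keep the best of price[i] + best[k−i].
best[1] = 2
best[2] = 6
best[3] = 9
best[4] = 12  (first piece 2, then best[2]=6)
best[5] = 15  (first piece 2, then best[3]=9)
best[6] = 22
best[7] = 24  (first piece 1, then best[6]=22)
best[8] = 28  (first piece 2, then best[6]=22)
best[9] = 31  (first piece 3, then best[6]=22)
One optimal cutting: 6 + 3 → €22 + €9 = €31.

31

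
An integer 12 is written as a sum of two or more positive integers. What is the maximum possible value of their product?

81

Fill f[k] for k=2..12: at each k try every first piece i and multiply by the better of (k−i) uncut or f[k−i].
f[2] = 1·max(1,0) = 1·1 = 1
f[3] = 1·max(2,1) = 1·2 = 2
f[4] = 2·max(2,1) = 2·2 = 4
f[5] = 2·max(3,2) = 2·3 = 6
f[6] = 3·max(3,2) = 3·3 = 9
f[7] = 2·max(5,6) = 2·6 = 12
f[8] = 2·max(6,9) = 2·9 = 18
f[9] = 3·max(6,9) = 3·9 = 27
f[10] = 2·max(8,18) = 2·18 = 36
f[11] = 2·max(9,27) = 2·27 = 54
f[12] = 3·max(9,27) = 3·27 = 81
One optimal split: 3 + 3 + 3 + 3; product 3·3·3·3 = 81.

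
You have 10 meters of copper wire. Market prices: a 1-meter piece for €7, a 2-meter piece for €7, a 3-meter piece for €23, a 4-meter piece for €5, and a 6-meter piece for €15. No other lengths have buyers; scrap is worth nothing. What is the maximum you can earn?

76

Consider every possible first cut. f[k] is the best of p[i]+f[k−i] over all sellable i≤k.
f[1] = 7
f[2] = 14  (first piece 1, then f[1]=7)
f[3] = 23
f[4] = 30  (first piece 1, then f[3]=23)
f[5] = 37  (first piece 1, then f[4]=30)
f[6] = 46  (first piece 3, then f[3]=23)
f[7] = 53  (first piece 1, then f[6]=46)
f[8] = 60  (first piece 1, then f[7]=53)
f[9] = 69  (first piece 3, then f[6]=46)
f[10] = 76  (first piece 1, then f[9]=69)
One optimal cutting: 3 + 3 + 3 + 1 → €76.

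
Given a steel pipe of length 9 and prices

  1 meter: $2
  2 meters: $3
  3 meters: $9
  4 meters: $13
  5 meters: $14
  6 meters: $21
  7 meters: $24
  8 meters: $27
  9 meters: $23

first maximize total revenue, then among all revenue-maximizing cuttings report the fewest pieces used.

Build r[k] bottom-up: r[k] = max over allowed piece i of (p[i] + r[k−i]).
r[1] = 2
r[2] = 4  (first piece 1, then r[1]=2)
r[3] = 9
r[4] = 13
r[5] = 15  (first piece 1, then r[4]=13)
r[6] = 21
r[7] = 24
r[8] = 27
r[9] = 30  (first piece 3, then r[6]=21)
Maximum revenue is $30.
Now minimize piece count subject to staying optimal: for each k, pieces[k] = 1 + min over i with p[i]+r[k−i]=r[k] of pieces[k−i].
pieces[6] = 1
pieces[7] = 1
pieces[8] = 1
pieces[9] = 2

2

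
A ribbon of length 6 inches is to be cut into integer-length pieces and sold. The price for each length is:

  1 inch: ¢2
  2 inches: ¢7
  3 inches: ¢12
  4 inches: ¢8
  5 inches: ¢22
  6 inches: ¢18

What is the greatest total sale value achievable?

24

Consider every possible first cut. R[k] is the best of p[i]+R[k−i] over all sellable i≤k.
R[1] = 2
R[2] = max(2+2, 7+0) = 7
R[3] = max(2+7, 7+2, 12+0) = 12
R[4] = max(2+12, 7+7, 12+2, 8+0) = 14
R[5] = max(2+14, 7+12, 12+7, 8+2, 22+0) = 22
R[6] = max(2+22, 7+14, 12+12, 8+7, 22+2, 18+0) = 24
One optimal cutting: 5 + 1 → ¢22 + ¢2 = ¢24.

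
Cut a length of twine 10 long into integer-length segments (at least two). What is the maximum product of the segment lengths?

Define m[k] = max over 1≤i<k of i · max(k−i, m[k−i]); the inner max lets the remainder stay uncut if that's better.
m[2] = 1×max(1,0) = 1×1 = 1
m[3] = max(1×2, 2×1) = 2
m[4] = max(1×3, 2×2, 3×1) = 4
m[5] = max(1×4, 2×3, 3×2, 4×1) = 6
m[6] = max(1×6, 2×4, 3×3, 4×2, 5×1) = 9
m[7] = max(1×9, 2×6, 3×4, 4×3, 5×2, 6×1) = 12
m[8] = max(1×12, 2×9, 3×6, …, 6×2, 7×1) = 18
m[9] = max(1×18, 2×12, 3×9, …, 7×2, 8×1) = 27
m[10] = max(1×27, 2×18, 3×12, …, 8×2, 9×1) = 36
One optimal split: 3 + 3 + 2 + 2; product 3×3×2×2 = 36.

36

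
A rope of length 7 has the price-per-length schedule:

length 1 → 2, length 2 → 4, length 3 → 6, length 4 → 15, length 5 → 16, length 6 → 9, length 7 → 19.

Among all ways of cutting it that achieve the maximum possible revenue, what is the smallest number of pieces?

2

Build r[k] bottom-up: r[k] = max over allowed piece i of (p[i] + r[k−i]).
r[1] = 2
r[2] = 4  (first piece 1, then r[1]=2)
r[3] = 6  (first piece 1, then r[2]=4)
r[4] = 15
r[5] = 17  (first piece 1, then r[4]=15)
r[6] = 19  (first piece 1, then r[5]=17)
r[7] = 21  (first piece 1, then r[6]=19)
Maximum revenue is 21.
Now minimize piece count subject to staying optimal: for each k, pieces[k] = 1 + min over i with p[i]+r[k−i]=r[k] of pieces[k−i].
pieces[4] = 1
pieces[5] = 2
pieces[6] = 2
pieces[7] = 2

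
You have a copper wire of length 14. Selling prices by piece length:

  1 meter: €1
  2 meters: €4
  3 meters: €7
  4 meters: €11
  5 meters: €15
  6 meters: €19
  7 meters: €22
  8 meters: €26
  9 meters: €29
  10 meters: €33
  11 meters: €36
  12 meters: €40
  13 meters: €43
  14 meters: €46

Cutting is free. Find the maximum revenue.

Let r[k] be the best obtainable value from length k. For each k, try every first piece i and keep the best of price[i] + r[k−i].
r[1] = 1
r[2] = max(1+1, 4+0) = 4
r[3] = max(1+4, 4+1, 7+0) = 7
r[4] = max(1+7, 4+4, 7+1, 11+0) = 11
r[5] = max(1+11, 4+7, 7+4, 11+1, 15+0) = 15
r[6] = max(1+15, 4+11, 7+7, 11+4, 15+1, 19+0) = 19
r[7] = max(1+19, 4+15, 7+11, …, 19+1, 22+0) = 22
r[8] = max(1+22, 4+19, 7+15, …, 22+1, 26+0) = 26
r[9] = max(1+26, 4+22, 7+19, …, 26+1, 29+0) = 29
r[10] = max(1+29, 4+26, 7+22, …, 29+1, 33+0) = 33
r[11] = max(1+33, 4+29, 7+26, …, 33+1, 36+0) = 36
r[12] = max(1+36, 4+33, 7+29, …, 36+1, 40+0) = 40
r[13] = max(1+40, 4+36, 7+33, …, 40+1, 43+0) = 43
r[14] = max(1+43, 4+40, 7+36, …, 43+1, 46+0) = 46
Best is to sell the whole 14-meter piece uncut for €46.

46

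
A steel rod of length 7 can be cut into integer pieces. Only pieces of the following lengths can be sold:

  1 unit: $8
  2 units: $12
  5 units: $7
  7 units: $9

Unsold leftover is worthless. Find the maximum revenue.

56

Consider every possible first cut. best[k] is the best of p[i]+best[k−i] over all sellable i≤k.
best[1] = 8
best[2] = max(8+8, 12+0) = 16
best[3] = max(8+16, 12+8) = 24
best[4] = max(8+24, 12+16) = 32
best[5] = max(8+32, 12+24, 7+0) = 40
best[6] = max(8+40, 12+32, 7+8) = 48
best[7] = max(8+48, 12+40, 7+16, 9+0) = 56
One optimal cutting: 1 + 1 + 1 + 1 + 1 + 1 + 1 → $56.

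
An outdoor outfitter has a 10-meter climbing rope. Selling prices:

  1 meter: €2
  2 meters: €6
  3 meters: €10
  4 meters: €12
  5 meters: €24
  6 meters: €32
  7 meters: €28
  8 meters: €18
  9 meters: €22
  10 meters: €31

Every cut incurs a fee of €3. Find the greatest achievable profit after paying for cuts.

Let net[k] be the best obtainable value from length k. For each k, try every first piece i and keep the best of price[i] + net[k−i] minus the 3 cut fee when i<k.
net[1] = 2
net[2] = 6
net[3] = 10
net[4] = 12
net[5] = 24
net[6] = 32
net[7] = 31  (first piece 1, then net[6]=32)
net[8] = 35  (first piece 2, then net[6]=32)
net[9] = 39  (first piece 3, then net[6]=32)
net[10] = 45  (first piece 5, then net[5]=24)
One optimal plan: pieces 5 + 5 (1 cut) → €48 − €3 = €45.

45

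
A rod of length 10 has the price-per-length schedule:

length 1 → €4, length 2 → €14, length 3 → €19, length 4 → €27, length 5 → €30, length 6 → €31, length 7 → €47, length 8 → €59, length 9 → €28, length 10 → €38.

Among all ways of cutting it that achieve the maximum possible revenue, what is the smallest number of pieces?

Build r[k] bottom-up: r[k] = max over allowed piece i of (p[i] + r[k−i]).
r[1] = 4
r[2] = max(4+4, 14+0) = 14
r[3] = max(4+14, 14+4, 19+0) = 19
r[4] = max(4+19, 14+14, 19+4, 27+0) = 28
r[5] = max(4+28, 14+19, 19+14, 27+4, 30+0) = 33
r[6] = max(4+33, 14+28, 19+19, 27+14, 30+4, 31+0) = 42
r[7] = max(4+42, 14+33, 19+28, …, 31+4, 47+0) = 47
r[8] = max(4+47, 14+42, 19+33, …, 47+4, 59+0) = 59
r[9] = max(4+59, 14+47, 19+42, …, 59+4, 28+0) = 63
r[10] = max(4+63, 14+59, 19+47, …, 28+4, 38+0) = 73
Maximum revenue is €73.
Now minimize piece count subject to staying optimal: for each k, pieces[k] = 1 + min over i with p[i]+r[k−i]=r[k] of pieces[k−i].
pieces[7] = 1
pieces[8] = 1
pieces[9] = 2
pieces[10] = 2

2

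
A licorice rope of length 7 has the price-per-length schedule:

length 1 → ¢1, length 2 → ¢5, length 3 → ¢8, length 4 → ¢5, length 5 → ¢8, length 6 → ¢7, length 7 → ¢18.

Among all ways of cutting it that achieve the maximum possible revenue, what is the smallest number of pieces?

1

Build r[k] bottom-up: r[k] = max over allowed piece i of (p[i] + r[k−i]).
r[1] = 1
r[2] = 5
r[3] = 8
r[4] = 10  (first piece 2, then r[2]=5)
r[5] = 13  (first piece 2, then r[3]=8)
r[6] = 16  (first piece 3, then r[3]=8)
r[7] = 18  (first piece 2, then r[5]=13)
Maximum revenue is ¢18.
Now minimize piece count subject to staying optimal: for each k, pieces[k] = 1 + min over i with p[i]+r[k−i]=r[k] of pieces[k−i].
pieces[4] = 2
pieces[5] = 2
pieces[6] = 2
pieces[7] = 1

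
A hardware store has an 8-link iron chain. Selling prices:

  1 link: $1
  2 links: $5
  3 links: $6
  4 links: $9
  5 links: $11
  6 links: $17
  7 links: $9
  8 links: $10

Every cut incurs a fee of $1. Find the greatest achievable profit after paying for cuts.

Let r[k] be the best obtainable value from length k. For each k, try every first piece i and keep the best of price[i] + r[k−i] minus the 1 cut fee when i<k.
r[1] = 1
r[2] = max(1+1-1, 5+0) = 5
r[3] = max(1+5-1, 5+1-1, 6+0) = 6
r[4] = max(1+6-1, 5+5-1, 6+1-1, 9+0) = 9
r[5] = max(1+9-1, 5+6-1, 6+5-1, 9+1-1, 11+0) = 11
r[6] = max(1+11-1, 5+9-1, 6+6-1, 9+5-1, 11+1-1, 17+0) = 17
r[7] = max(1+17-1, 5+11-1, 6+9-1, …, 17+1-1, 9+0) = 17
r[8] = max(1+17-1, 5+17-1, 6+11-1, …, 9+1-1, 10+0) = 21
One optimal plan: pieces 6 + 2 (1 cut) → $22 − $1 = $21.

21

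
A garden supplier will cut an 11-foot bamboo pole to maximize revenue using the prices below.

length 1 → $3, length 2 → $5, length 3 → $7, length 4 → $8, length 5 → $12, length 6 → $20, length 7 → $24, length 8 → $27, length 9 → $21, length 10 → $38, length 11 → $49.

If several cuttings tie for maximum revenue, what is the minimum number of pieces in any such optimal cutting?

1

Let r[k] be the best obtainable value from length k. For each k, try every first piece i and keep the best of price[i] + r[k−i].
r[1] = 3
r[2] = 6  (first piece 1, then r[1]=3)
r[3] = 9  (first piece 1, then r[2]=6)
r[4] = 12  (first piece 1, then r[3]=9)
r[5] = 15  (first piece 1, then r[4]=12)
r[6] = 20
r[7] = 24
r[8] = 27  (first piece 1, then r[7]=24)
r[9] = 30  (first piece 1, then r[8]=27)
r[10] = 38
r[11] = 49
Maximum revenue is $49.
Now minimize piece count subject to staying optimal: for each k, pieces[k] = 1 + min over i with p[i]+r[k−i]=r[k] of pieces[k−i].
pieces[8] = 1
pieces[9] = 2
pieces[10] = 1
pieces[11] = 1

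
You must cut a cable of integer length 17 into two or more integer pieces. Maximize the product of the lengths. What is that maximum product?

Define prod[k] = max over 1≤i<k of i · max(k−i, prod[k−i]); the inner max lets the remainder stay uncut if that's better.
Small cases: prod[2]=1, prod[3]=2, prod[4]=4, prod[5]=6, prod[6]=9, prod[7]=12, prod[8]=18, prod[9]=27, prod[10]=36, prod[11]=54.
prod[12] = 3*max(9,27) = 3*27 = 81
prod[13] = 2*max(11,54) = 2*54 = 108
prod[14] = 2*max(12,81) = 2*81 = 162
prod[15] = 3*max(12,81) = 3*81 = 243
prod[16] = 2*max(14,162) = 2*162 = 324
prod[17] = 2*max(15,243) = 2*243 = 486
One optimal split: 3 + 3 + 3 + 3 + 3 + 2; product 3*3*3*3*3*2 = 486.

486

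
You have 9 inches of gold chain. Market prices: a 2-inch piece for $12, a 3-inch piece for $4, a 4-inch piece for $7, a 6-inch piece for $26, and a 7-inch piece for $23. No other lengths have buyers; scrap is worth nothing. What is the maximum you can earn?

Consider every possible first cut. r[k] is the best of p[i]+r[k−i] over all sellable i≤k.
r[1] = 0
r[2] = 12
r[3] = 12
r[4] = 24  (first piece 2, then r[2]=12)
r[5] = 24
r[6] = 36  (first piece 2, then r[4]=24)
r[7] = 36
r[8] = 48  (first piece 2, then r[6]=36)
r[9] = 48
One optimal cutting: pieces 2 + 2 + 2 + 2 with 1 inch of scrap → $48.

48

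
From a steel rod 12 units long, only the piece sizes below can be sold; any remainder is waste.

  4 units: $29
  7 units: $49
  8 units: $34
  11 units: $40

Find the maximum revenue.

87

Build best[k] bottom-up: best[k] = max over allowed piece i of (p[i] + best[k−i]).
best[1] = 0
best[2] = 0
best[3] = 0
best[4] = 29
best[5] = 29
best[6] = 29
best[7] = 49
best[8] = 58  (first piece 4, then best[4]=29)
best[9] = 58
best[10] = 58
best[11] = 78  (first piece 4, then best[7]=49)
best[12] = 87  (first piece 4, then best[8]=58)
One optimal cutting: 4 + 4 + 4 → $87.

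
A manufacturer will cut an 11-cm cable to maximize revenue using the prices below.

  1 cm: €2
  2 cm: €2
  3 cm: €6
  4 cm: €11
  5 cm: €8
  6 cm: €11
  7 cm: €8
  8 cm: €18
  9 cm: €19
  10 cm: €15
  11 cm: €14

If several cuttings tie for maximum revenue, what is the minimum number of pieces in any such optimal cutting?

3

Consider every possible first cut. r[k] is the best of p[i]+r[k−i] over all sellable i≤k.
r[1] = 2
r[2] = max(2+2, 2+0) = 4
r[3] = max(2+4, 2+2, 6+0) = 6
r[4] = max(2+6, 2+4, 6+2, 11+0) = 11
r[5] = max(2+11, 2+6, 6+4, 11+2, 8+0) = 13
r[6] = max(2+13, 2+11, 6+6, 11+4, 8+2, 11+0) = 15
r[7] = max(2+15, 2+13, 6+11, …, 11+2, 8+0) = 17
r[8] = max(2+17, 2+15, 6+13, …, 8+2, 18+0) = 22
r[9] = max(2+22, 2+17, 6+15, …, 18+2, 19+0) = 24
r[10] = max(2+24, 2+22, 6+17, …, 19+2, 15+0) = 26
r[11] = max(2+26, 2+24, 6+22, …, 15+2, 14+0) = 28
Maximum revenue is €28.
Now minimize piece count subject to staying optimal: for each k, pieces[k] = 1 + min over i with p[i]+r[k−i]=r[k] of pieces[k−i].
pieces[8] = 2
pieces[9] = 3
pieces[10] = 4
pieces[11] = 3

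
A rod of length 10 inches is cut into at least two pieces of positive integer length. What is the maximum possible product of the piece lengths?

36

Let g[k] be the best product for length k (with at least one cut). For each first piece i, the rest contributes max(k−i, g[k−i]).
Small cases: g[2]=1, g[3]=2.
g[4] = max(1·3, 2·2, 3·1) = 4
g[5] = max(1·4, 2·3, 3·2, 4·1) = 6
g[6] = max(1·6, 2·4, 3·3, 4·2, 5·1) = 9
g[7] = max(1·9, 2·6, 3·4, 4·3, 5·2, 6·1) = 12
g[8] = max(1·12, 2·9, 3·6, …, 6·2, 7·1) = 18
g[9] = max(1·18, 2·12, 3·9, …, 7·2, 8·1) = 27
g[10] = max(1·27, 2·18, 3·12, …, 8·2, 9·1) = 36
One optimal split: 3 + 3 + 2 + 2; product 3·3·2·2 = 36.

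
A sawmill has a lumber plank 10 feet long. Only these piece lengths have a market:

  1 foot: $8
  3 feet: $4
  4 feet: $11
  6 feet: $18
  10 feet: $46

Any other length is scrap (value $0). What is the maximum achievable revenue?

80

Let f[k] be the best obtainable value from length k. For each k, try every first piece i and keep the best of price[i] + f[k−i].
f[1] = 8
f[2] = 16  (first piece 1, then f[1]=8)
f[3] = 24  (first piece 1, then f[2]=16)
f[4] = 32  (first piece 1, then f[3]=24)
f[5] = 40  (first piece 1, then f[4]=32)
f[6] = 48  (first piece 1, then f[5]=40)
f[7] = 56  (first piece 1, then f[6]=48)
f[8] = 64  (first piece 1, then f[7]=56)
f[9] = 72  (first piece 1, then f[8]=64)
f[10] = 80  (first piece 1, then f[9]=72)
One optimal cutting: 1 + 1 + 1 + 1 + 1 + 1 + 1 + 1 + 1 + 1 → $80.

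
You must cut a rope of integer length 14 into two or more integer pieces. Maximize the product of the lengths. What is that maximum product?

Define f[k] = max over 1≤i<k of i · max(k−i, f[k−i]); the inner max lets the remainder stay uncut if that's better.
f[2] = 1·max(1,0) = 1·1 = 1
f[3] = max(1·2, 2·1) = 2
f[4] = max(1·3, 2·2, 3·1) = 4
f[5] = max(1·4, 2·3, 3·2, 4·1) = 6
f[6] = max(1·6, 2·4, 3·3, 4·2, 5·1) = 9
f[7] = max(1·9, 2·6, 3·4, 4·3, 5·2, 6·1) = 12
f[8] = max(1·12, 2·9, 3·6, …, 6·2, 7·1) = 18
f[9] = max(1·18, 2·12, 3·9, …, 7·2, 8·1) = 27
f[10] = max(1·27, 2·18, 3·12, …, 8·2, 9·1) = 36
f[11] = max(1·36, 2·27, 3·18, …, 9·2, 10·1) = 54
f[12] = max(1·54, 2·36, 3·27, …, 10·2, 11·1) = 81
f[13] = max(1·81, 2·54, 3·36, …, 11·2, 12·1) = 108
f[14] = max(1·108, 2·81, 3·54, …, 12·2, 13·1) = 162
One optimal split: 3 + 3 + 3 + 3 + 2; product 3·3·3·3·2 = 162.

162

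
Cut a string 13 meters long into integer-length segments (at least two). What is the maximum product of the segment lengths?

108

Let f[k] be the best product for length k (with at least one cut). For each first piece i, the rest contributes max(k−i, f[k−i]).
Small cases: f[2]=1, f[3]=2, f[4]=4, f[5]=6, f[6]=9, f[7]=12, f[8]=18.
f[9] = 3×max(6,9) = 3×9 = 27
f[10] = 2×max(8,18) = 2×18 = 36
f[11] = 2×max(9,27) = 2×27 = 54
f[12] = 3×max(9,27) = 3×27 = 81
f[13] = 2×max(11,54) = 2×54 = 108
One optimal split: 3 + 3 + 3 + 2 + 2; product 3×3×3×2×2 = 108.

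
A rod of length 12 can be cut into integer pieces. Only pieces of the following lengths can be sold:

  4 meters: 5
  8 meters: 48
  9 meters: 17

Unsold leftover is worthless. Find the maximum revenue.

53

Let r[k] be the best obtainable value from length k. For each k, try every first piece i and keep the best of price[i] + r[k−i].
r[1] = 0
r[2] = 0
r[3] = 0
r[4] = 5
r[5] = 5
r[6] = 5
r[7] = 5
r[8] = 48
r[9] = 48
r[10] = 48
r[11] = 48
r[12] = 53  (first piece 4, then r[8]=48)
One optimal cutting: 8 + 4 → 53.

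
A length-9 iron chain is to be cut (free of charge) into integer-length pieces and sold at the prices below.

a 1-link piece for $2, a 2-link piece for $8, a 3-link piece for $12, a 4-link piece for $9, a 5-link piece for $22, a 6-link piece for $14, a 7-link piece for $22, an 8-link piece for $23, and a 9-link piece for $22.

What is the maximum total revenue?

Let v[k] be the best obtainable value from length k. For each k, try every first piece i and keep the best of price[i] + v[k−i].
v[1] = 2
v[2] = 8
v[3] = 12
v[4] = 16  (first piece 2, then v[2]=8)
v[5] = 22
v[6] = 24  (first piece 1, then v[5]=22)
v[7] = 30  (first piece 2, then v[5]=22)
v[8] = 34  (first piece 3, then v[5]=22)
v[9] = 38  (first piece 2, then v[7]=30)
One optimal cutting: 5 + 2 + 2 → $22 + $8 + $8 = $38.

38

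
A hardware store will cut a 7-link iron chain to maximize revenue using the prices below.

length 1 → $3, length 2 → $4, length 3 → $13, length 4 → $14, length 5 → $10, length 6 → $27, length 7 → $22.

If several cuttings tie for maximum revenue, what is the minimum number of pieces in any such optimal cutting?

Let r[k] be the best obtainable value from length k. For each k, try every first piece i and keep the best of price[i] + r[k−i].
r[1] = 3
r[2] = 6  (first piece 1, then r[1]=3)
r[3] = 13
r[4] = 16  (first piece 1, then r[3]=13)
r[5] = 19  (first piece 1, then r[4]=16)
r[6] = 27
r[7] = 30  (first piece 1, then r[6]=27)
Maximum revenue is $30.
Now minimize piece count subject to staying optimal: for each k, pieces[k] = 1 + min over i with p[i]+r[k−i]=r[k] of pieces[k−i].
pieces[4] = 2
pieces[5] = 3
pieces[6] = 1
pieces[7] = 2

2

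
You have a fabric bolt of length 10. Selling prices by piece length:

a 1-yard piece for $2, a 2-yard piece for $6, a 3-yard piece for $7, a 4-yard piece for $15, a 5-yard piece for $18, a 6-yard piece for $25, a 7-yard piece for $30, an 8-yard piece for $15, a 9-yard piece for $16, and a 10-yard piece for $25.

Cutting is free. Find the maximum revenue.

Consider every possible first cut. r[k] is the best of p[i]+r[k−i] over all sellable i≤k.
r[1] = 2
r[2] = max(2+2, 6+0) = 6
r[3] = max(2+6, 6+2, 7+0) = 8
r[4] = max(2+8, 6+6, 7+2, 15+0) = 15
r[5] = max(2+15, 6+8, 7+6, 15+2, 18+0) = 18
r[6] = max(2+18, 6+15, 7+8, 15+6, 18+2, 25+0) = 25
r[7] = max(2+25, 6+18, 7+15, …, 25+2, 30+0) = 30
r[8] = max(2+30, 6+25, 7+18, …, 30+2, 15+0) = 32
r[9] = max(2+32, 6+30, 7+25, …, 15+2, 16+0) = 36
r[10] = max(2+36, 6+32, 7+30, …, 16+2, 25+0) = 40
One optimal cutting: 6 + 4 → $25 + $15 = $40.

40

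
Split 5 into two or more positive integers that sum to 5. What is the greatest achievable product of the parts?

6

Define f[k] = max over 1≤i<k of i · max(k−i, f[k−i]); the inner max lets the remainder stay uncut if that's better.
f[2] = 1*max(1,0) = 1*1 = 1
f[3] = 1*max(2,1) = 1*2 = 2
f[4] = 2*max(2,1) = 2*2 = 4
f[5] = 2*max(3,2) = 2*3 = 6
One optimal split: 3 + 2; product 3*2 = 6.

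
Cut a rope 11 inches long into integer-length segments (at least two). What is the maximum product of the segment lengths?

54

Let g[k] be the best product for length k (with at least one cut). For each first piece i, the rest contributes max(k−i, g[k−i]).
g[2] = 1×max(1,0) = 1×1 = 1
g[3] = 1×max(2,1) = 1×2 = 2
g[4] = 2×max(2,1) = 2×2 = 4
g[5] = 2×max(3,2) = 2×3 = 6
g[6] = 3×max(3,2) = 3×3 = 9
g[7] = 2×max(5,6) = 2×6 = 12
g[8] = 2×max(6,9) = 2×9 = 18
g[9] = 3×max(6,9) = 3×9 = 27
g[10] = 2×max(8,18) = 2×18 = 36
g[11] = 2×max(9,27) = 2×27 = 54
One optimal split: 3 + 3 + 3 + 2; product 3×3×3×2 = 54.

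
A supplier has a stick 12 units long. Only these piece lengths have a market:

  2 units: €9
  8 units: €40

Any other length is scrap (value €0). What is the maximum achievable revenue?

Let f[k] be the best obtainable value from length k. For each k, try every first piece i and keep the best of price[i] + f[k−i].
f[1] = 0
f[2] = 9
f[3] = 9
f[4] = 18  (first piece 2, then f[2]=9)
f[5] = 18
f[6] = 27  (first piece 2, then f[4]=18)
f[7] = 27
f[8] = 40
f[9] = 40
f[10] = 49  (first piece 2, then f[8]=40)
f[11] = 49
f[12] = 58  (first piece 2, then f[10]=49)
One optimal cutting: 8 + 2 + 2 → €58.

58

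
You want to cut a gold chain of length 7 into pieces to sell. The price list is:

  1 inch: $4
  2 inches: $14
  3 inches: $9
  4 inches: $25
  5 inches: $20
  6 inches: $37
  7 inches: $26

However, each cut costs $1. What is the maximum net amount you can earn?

Consider every possible first cut. net[k] is the best of p[i]+net[k−i] over all sellable i≤k, charging 1 whenever i<k.
net[1] = 4
net[2] = max(4+4-1, 14+0) = 14
net[3] = max(4+14-1, 14+4-1, 9+0) = 17
net[4] = max(4+17-1, 14+14-1, 9+4-1, 25+0) = 27
net[5] = max(4+27-1, 14+17-1, 9+14-1, 25+4-1, 20+0) = 30
net[6] = max(4+30-1, 14+27-1, 9+17-1, 25+14-1, 20+4-1, 37+0) = 40
net[7] = max(4+40-1, 14+30-1, 9+27-1, …, 37+4-1, 26+0) = 43
One optimal plan: pieces 2 + 2 + 2 + 1 (3 cuts) → $46 − $3 = $43.

43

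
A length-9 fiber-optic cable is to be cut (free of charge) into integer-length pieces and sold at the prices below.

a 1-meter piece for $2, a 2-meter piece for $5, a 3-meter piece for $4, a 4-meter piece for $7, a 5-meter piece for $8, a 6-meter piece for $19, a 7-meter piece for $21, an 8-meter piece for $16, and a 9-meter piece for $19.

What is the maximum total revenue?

Let v[k] be the best obtainable value from length k. For each k, try every first piece i and keep the best of price[i] + v[k−i].
v[1] = 2
v[2] = max(2+2, 5+0) = 5
v[3] = max(2+5, 5+2, 4+0) = 7
v[4] = max(2+7, 5+5, 4+2, 7+0) = 10
v[5] = max(2+10, 5+7, 4+5, 7+2, 8+0) = 12
v[6] = max(2+12, 5+10, 4+7, 7+5, 8+2, 19+0) = 19
v[7] = max(2+19, 5+12, 4+10, …, 19+2, 21+0) = 21
v[8] = max(2+21, 5+19, 4+12, …, 21+2, 16+0) = 24
v[9] = max(2+24, 5+21, 4+19, …, 16+2, 19+0) = 26
One optimal cutting: 6 + 2 + 1 → $19 + $5 + $2 = $26.

26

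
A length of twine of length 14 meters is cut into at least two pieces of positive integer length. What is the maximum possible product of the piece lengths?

Let g[k] be the best product for length k (with at least one cut). For each first piece i, the rest contributes max(k−i, g[k−i]).
Small cases: g[2]=1, g[3]=2, g[4]=4, g[5]=6, g[6]=9, g[7]=12, g[8]=18.
g[9] = 3×max(6,9) = 3×9 = 27
g[10] = 2×max(8,18) = 2×18 = 36
g[11] = 2×max(9,27) = 2×27 = 54
g[12] = 3×max(9,27) = 3×27 = 81
g[13] = 2×max(11,54) = 2×54 = 108
g[14] = 2×max(12,81) = 2×81 = 162
One optimal split: 3 + 3 + 3 + 3 + 2; product 3×3×3×3×2 = 162.

162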